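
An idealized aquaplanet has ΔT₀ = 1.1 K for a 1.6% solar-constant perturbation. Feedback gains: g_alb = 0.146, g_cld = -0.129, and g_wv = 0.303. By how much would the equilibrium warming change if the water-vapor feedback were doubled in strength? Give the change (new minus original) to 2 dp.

Original: g = 0.32, ΔT = 1.1/(1−0.32) = 1.6176 K.
With doubled water-vapor: g' = 0.623, ΔT' = 1.1/(1−0.623) = 2.9178 K.
Change = 2.9178 − 1.6176 = 1.30 K.

1.30 K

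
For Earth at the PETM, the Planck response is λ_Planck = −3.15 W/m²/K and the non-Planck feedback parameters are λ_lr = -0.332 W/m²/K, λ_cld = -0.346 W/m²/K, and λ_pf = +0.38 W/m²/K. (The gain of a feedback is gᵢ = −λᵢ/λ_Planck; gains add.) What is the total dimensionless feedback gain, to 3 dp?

-0.095

Convert to gains: g_lr = -0.332/3.15 = -0.1054; g_cld = -0.346/3.15 = -0.1098; g_pf = 0.38/3.15 = 0.1206.
Total gain g = -0.0946.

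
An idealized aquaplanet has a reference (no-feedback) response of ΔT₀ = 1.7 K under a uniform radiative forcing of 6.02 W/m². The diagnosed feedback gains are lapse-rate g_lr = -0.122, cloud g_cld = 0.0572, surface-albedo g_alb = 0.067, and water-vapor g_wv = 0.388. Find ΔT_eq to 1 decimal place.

2.8 K

Total gain g = -0.122 + 0.0572 + 0.067 + 0.388 = 0.3902.
Amplification A = 1/(1 − 0.3902) = 1.64.
ΔT = 1.7 × 1.64 = 2.8 K.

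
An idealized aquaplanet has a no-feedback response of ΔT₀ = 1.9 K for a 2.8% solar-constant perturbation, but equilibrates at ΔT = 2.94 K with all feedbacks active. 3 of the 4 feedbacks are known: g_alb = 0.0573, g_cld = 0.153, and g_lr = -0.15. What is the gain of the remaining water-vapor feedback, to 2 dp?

Amplification A = ΔT/ΔT₀ = 2.94/1.9 = 1.547.
Total gain g = 1 − 1/A = 1 − 1/1.547 = 0.3536.
Known gains sum to 0.0573 + 0.153 − 0.15 = 0.0603.
g_wv = 0.3536 − 0.0603 = 0.29.

0.29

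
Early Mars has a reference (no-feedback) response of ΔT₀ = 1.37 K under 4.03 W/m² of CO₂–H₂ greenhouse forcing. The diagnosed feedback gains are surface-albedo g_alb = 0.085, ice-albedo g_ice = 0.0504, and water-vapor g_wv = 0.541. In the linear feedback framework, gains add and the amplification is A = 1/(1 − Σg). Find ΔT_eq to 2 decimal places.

4.23 K

Total gain g = 0.085 + 0.0504 + 0.541 = 0.6764.
Amplification A = 1/(1 − 0.6764) = 3.09.
ΔT = 1.37 × 3.09 = 4.23 K.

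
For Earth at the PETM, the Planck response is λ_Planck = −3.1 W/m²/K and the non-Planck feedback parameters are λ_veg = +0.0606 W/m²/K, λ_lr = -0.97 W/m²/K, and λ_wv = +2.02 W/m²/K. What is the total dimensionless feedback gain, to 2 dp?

Convert to gains: g_veg = 0.0606/3.1 = 0.01955; g_lr = -0.97/3.1 = -0.3129; g_wv = 2.02/3.1 = 0.6516.
Total gain g = 0.35825.

0.36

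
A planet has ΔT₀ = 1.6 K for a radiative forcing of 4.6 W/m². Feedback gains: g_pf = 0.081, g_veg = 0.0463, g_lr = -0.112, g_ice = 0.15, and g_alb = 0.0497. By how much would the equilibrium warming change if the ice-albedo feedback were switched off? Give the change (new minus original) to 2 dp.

Original: g = 0.215, ΔT = 1.6/(1−0.215) = 2.0382 K.
Without ice-albedo: g' = 0.065, ΔT' = 1.6/(1−0.065) = 1.7112 K.
Change = 1.7112 − 2.0382 = -0.33 K.

-0.33 K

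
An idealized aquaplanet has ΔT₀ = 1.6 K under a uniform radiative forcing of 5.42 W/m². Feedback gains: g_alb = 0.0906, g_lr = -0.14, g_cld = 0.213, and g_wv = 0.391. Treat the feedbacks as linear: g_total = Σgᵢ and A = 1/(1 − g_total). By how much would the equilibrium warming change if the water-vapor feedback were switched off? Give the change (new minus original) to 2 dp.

Original: g = 0.5546, ΔT = 1.6/(1−0.5546) = 3.5923 K.
Without water-vapor: g' = 0.1636, ΔT' = 1.6/(1−0.1636) = 1.9130 K.
Change = 1.9130 − 3.5923 = -1.68 K.

-1.68 K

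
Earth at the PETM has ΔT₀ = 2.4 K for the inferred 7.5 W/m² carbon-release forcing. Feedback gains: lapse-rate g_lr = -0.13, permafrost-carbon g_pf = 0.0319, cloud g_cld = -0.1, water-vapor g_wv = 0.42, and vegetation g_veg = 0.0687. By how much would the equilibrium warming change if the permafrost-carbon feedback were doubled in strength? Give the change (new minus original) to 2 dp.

Original: g = 0.2906, ΔT = 2.4/(1−0.2906) = 3.3831 K.
With doubled permafrost-carbon: g' = 0.3225, ΔT' = 2.4/(1−0.3225) = 3.5424 K.
Change = 3.5424 − 3.3831 = 0.16 K.

0.16 K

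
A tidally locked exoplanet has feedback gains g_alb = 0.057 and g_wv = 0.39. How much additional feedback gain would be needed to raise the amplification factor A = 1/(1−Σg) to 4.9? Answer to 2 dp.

0.35

Current total gain = 0.447.
Target gain for A = 4.9: g* = 1 − 1/4.9 = 0.7959.
Additional gain needed = 0.7959 − 0.447 = 0.35.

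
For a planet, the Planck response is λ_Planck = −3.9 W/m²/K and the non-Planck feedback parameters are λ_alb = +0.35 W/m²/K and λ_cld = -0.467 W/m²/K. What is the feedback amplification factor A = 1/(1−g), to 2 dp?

Convert to gains: g_alb = 0.35/3.9 = 0.08974; g_cld = -0.467/3.9 = -0.1197.
Total gain g = -0.02996.
A = 1/(1 + 0.02996) = 0.97.

0.97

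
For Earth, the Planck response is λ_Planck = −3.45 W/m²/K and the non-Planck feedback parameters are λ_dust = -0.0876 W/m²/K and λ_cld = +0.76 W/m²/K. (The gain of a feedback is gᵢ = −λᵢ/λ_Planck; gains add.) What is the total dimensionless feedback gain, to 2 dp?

0.19

Convert to gains: g_dust = -0.0876/3.45 = -0.02539; g_cld = 0.76/3.45 = 0.2203.
Total gain g = 0.19491.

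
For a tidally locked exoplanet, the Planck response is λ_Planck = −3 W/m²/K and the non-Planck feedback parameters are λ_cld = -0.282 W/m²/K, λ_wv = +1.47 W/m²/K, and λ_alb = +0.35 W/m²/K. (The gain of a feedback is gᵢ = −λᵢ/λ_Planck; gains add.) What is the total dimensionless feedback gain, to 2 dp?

0.51

Convert to gains: g_cld = -0.282/3 = -0.094; g_wv = 1.47/3 = 0.49; g_alb = 0.35/3 = 0.1167.
Total gain g = 0.5127.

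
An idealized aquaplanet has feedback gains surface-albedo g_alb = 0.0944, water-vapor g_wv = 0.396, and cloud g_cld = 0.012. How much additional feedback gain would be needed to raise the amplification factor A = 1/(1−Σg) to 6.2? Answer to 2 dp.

0.34

Current total gain = 0.5024.
Target gain for A = 6.2: g* = 1 − 1/6.2 = 0.8387.
Additional gain needed = 0.8387 − 0.5024 = 0.34.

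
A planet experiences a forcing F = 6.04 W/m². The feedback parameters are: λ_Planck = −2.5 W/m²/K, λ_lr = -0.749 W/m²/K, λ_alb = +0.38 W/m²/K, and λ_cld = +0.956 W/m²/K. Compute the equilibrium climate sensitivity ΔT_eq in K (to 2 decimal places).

Net feedback parameter λ = (−2.5) + (-0.749) + (+0.38) + (+0.956) = -1.913 W/m²/K.
ΔT = −F/λ = −6.04/(-1.913) = 3.16 K.

3.16 K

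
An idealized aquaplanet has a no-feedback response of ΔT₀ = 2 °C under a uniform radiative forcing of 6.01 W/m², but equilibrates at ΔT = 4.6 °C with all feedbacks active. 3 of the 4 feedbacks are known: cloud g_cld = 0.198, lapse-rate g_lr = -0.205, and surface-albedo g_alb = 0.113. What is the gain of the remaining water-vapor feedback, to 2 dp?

0.46

Amplification A = ΔT/ΔT₀ = 4.6/2 = 2.3.
Total gain g = 1 − 1/A = 1 − 1/2.3 = 0.5652.
Known gains sum to 0.198 − 0.205 + 0.113 = 0.106.
g_wv = 0.5652 − 0.106 = 0.46.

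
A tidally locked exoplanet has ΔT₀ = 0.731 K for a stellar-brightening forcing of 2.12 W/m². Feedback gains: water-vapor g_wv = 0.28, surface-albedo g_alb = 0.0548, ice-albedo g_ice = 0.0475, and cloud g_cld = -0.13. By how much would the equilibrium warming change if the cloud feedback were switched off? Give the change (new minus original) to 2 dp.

Original: g = 0.2523, ΔT = 0.731/(1−0.2523) = 0.9777 K.
Without cloud: g' = 0.3823, ΔT' = 0.731/(1−0.3823) = 1.1834 K.
Change = 1.1834 − 0.9777 = 0.21 K.

0.21 K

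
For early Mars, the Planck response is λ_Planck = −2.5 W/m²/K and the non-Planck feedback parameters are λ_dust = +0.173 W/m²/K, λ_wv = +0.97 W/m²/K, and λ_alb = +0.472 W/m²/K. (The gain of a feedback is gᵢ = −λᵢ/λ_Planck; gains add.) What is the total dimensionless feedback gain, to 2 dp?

Convert to gains: g_dust = 0.173/2.5 = 0.0692; g_wv = 0.97/2.5 = 0.388; g_alb = 0.472/2.5 = 0.1888.
Total gain g = 0.646.

0.65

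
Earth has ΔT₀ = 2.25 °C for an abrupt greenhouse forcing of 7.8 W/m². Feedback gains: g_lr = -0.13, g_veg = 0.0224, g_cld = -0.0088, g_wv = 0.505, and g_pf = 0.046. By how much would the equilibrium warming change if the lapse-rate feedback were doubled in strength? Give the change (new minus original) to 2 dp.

Original: g = 0.4346, ΔT = 2.25/(1−0.4346) = 3.9795 °C.
With doubled lapse-rate: g' = 0.3046, ΔT' = 2.25/(1−0.3046) = 3.2355 °C.
Change = 3.2355 − 3.9795 = -0.74 °C.

-0.74 °C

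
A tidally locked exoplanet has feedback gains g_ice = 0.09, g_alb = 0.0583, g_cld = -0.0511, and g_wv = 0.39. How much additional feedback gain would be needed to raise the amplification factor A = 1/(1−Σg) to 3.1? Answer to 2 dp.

Current total gain = 0.4872.
Target gain for A = 3.1: g* = 1 − 1/3.1 = 0.6774.
Additional gain needed = 0.6774 − 0.4872 = 0.19.

0.19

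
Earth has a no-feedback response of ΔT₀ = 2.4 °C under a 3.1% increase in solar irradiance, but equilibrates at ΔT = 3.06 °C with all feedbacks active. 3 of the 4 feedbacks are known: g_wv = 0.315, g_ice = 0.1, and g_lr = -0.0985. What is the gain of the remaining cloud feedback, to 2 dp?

-0.10

Amplification A = ΔT/ΔT₀ = 3.06/2.4 = 1.275.
Total gain g = 1 − 1/A = 1 − 1/1.275 = 0.2157.
Known gains sum to 0.315 + 0.1 − 0.0985 = 0.3165.
g_cld = 0.2157 − 0.3165 = -0.10.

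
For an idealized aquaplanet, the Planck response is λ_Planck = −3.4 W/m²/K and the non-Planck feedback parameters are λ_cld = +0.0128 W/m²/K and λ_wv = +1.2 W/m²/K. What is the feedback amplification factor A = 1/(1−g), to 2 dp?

Convert to gains: g_cld = 0.0128/3.4 = 0.003765; g_wv = 1.2/3.4 = 0.3529.
Total gain g = 0.356665.
A = 1/(1 − 0.356665) = 1.55.

1.55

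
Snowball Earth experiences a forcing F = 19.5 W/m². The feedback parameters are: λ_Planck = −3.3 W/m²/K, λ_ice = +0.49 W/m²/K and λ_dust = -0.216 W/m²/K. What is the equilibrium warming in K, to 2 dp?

Net feedback parameter λ = (−3.3) + (+0.49) + (-0.216) = -3.026 W/m²/K.
ΔT = −F/λ = −19.5/(-3.026) = 6.44 K.

6.44 K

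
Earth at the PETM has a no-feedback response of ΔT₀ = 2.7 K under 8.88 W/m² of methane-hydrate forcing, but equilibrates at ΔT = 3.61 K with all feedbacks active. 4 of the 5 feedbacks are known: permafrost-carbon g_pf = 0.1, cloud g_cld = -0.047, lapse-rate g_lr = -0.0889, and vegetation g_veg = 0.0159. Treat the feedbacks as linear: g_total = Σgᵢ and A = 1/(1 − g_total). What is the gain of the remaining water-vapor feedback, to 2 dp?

0.27

Amplification A = ΔT/ΔT₀ = 3.61/2.7 = 1.337.
Total gain g = 1 − 1/A = 1 − 1/1.337 = 0.2521.
Known gains sum to 0.1 − 0.047 − 0.0889 + 0.0159 = -0.02.
g_wv = 0.2521 + 0.02 = 0.27.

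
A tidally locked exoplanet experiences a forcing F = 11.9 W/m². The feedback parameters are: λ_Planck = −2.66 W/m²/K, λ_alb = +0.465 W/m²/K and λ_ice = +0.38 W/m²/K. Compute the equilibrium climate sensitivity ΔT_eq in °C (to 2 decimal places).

6.56 °C

Net feedback parameter λ = (−2.66) + (+0.465) + (+0.38) = -1.815 W/m²/K.
ΔT = −F/λ = −11.9/(-1.815) = 6.56 °C.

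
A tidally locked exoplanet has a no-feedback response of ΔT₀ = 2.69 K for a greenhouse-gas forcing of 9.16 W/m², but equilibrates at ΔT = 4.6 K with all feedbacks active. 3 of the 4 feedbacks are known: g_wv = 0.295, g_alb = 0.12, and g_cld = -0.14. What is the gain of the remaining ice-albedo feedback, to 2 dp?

Amplification A = ΔT/ΔT₀ = 4.6/2.69 = 1.71.
Total gain g = 1 − 1/A = 1 − 1/1.71 = 0.4152.
Known gains sum to 0.295 + 0.12 − 0.14 = 0.275.
g_ice = 0.4152 − 0.275 = 0.14.

0.14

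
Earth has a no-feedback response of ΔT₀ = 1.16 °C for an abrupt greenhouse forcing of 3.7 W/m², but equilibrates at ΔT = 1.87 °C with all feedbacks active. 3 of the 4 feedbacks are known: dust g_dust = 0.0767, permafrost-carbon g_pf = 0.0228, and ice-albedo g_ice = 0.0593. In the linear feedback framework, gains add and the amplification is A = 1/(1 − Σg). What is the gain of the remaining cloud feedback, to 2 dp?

0.22

Amplification A = ΔT/ΔT₀ = 1.87/1.16 = 1.612.
Total gain g = 1 − 1/A = 1 − 1/1.612 = 0.3797.
Known gains sum to 0.0767 + 0.0228 + 0.0593 = 0.1588.
g_cld = 0.3797 − 0.1588 = 0.22.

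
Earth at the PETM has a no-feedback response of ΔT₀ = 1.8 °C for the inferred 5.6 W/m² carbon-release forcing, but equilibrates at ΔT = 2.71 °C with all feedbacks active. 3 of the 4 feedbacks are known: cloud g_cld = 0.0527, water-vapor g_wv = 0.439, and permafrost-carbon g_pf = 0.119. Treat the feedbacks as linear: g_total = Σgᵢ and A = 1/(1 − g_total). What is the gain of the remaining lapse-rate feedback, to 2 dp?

Amplification A = ΔT/ΔT₀ = 2.71/1.8 = 1.506.
Total gain g = 1 − 1/A = 1 − 1/1.506 = 0.336.
Known gains sum to 0.0527 + 0.439 + 0.119 = 0.6107.
g_lr = 0.336 − 0.6107 = -0.27.

-0.27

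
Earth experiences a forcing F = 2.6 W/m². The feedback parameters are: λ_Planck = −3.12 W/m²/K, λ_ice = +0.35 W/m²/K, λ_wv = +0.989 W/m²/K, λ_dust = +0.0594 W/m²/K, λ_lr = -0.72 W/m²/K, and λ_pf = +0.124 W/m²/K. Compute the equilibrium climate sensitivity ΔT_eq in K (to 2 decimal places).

Net feedback parameter λ = (−3.12) + (+0.35) + (+0.989) + (+0.0594) + (-0.72) + (+0.124) = -2.3176 W/m²/K.
ΔT = −F/λ = −2.6/(-2.3176) = 1.12 K.

1.12 K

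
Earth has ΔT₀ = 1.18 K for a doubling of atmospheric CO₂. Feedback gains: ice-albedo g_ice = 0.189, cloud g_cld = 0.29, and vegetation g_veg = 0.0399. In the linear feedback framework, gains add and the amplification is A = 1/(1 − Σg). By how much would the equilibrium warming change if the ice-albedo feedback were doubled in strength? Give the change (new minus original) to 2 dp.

1.59 K

Original: g = 0.5189, ΔT = 1.18/(1−0.5189) = 2.4527 K.
With doubled ice-albedo: g' = 0.7079, ΔT' = 1.18/(1−0.7079) = 4.0397 K.
Change = 4.0397 − 2.4527 = 1.59 K.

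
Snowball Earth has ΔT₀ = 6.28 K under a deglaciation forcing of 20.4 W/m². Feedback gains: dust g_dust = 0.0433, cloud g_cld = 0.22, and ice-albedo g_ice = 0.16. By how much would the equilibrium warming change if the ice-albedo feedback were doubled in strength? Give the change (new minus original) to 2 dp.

4.18 K

Original: g = 0.4233, ΔT = 6.28/(1−0.4233) = 10.8895 K.
With doubled ice-albedo: g' = 0.5833, ΔT' = 6.28/(1−0.5833) = 15.0708 K.
Change = 15.0708 − 10.8895 = 4.18 K.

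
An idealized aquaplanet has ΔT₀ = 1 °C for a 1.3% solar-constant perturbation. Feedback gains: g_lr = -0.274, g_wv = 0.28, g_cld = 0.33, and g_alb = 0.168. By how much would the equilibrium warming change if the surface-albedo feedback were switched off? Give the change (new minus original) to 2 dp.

Original: g = 0.504, ΔT = 1/(1−0.504) = 2.0161 °C.
Without surface-albedo: g' = 0.336, ΔT' = 1/(1−0.336) = 1.5060 °C.
Change = 1.5060 − 2.0161 = -0.51 °C.

-0.51 °C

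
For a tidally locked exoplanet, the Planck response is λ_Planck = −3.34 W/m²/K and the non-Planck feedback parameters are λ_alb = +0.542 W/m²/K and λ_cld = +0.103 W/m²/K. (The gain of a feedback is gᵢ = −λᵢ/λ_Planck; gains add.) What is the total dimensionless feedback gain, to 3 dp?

0.193

Convert to gains: g_alb = 0.542/3.34 = 0.1623; g_cld = 0.103/3.34 = 0.03084.
Total gain g = 0.19314.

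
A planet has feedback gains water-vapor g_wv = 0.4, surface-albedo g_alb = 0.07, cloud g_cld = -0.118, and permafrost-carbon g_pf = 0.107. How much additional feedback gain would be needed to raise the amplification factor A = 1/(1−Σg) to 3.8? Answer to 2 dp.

0.28

Current total gain = 0.459.
Target gain for A = 3.8: g* = 1 − 1/3.8 = 0.7368.
Additional gain needed = 0.7368 − 0.459 = 0.28.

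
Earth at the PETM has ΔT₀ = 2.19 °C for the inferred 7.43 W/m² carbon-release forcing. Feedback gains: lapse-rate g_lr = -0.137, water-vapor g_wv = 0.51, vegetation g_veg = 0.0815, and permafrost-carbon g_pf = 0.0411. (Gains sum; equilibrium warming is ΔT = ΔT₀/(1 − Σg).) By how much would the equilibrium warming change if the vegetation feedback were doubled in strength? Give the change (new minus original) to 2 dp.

Original: g = 0.4956, ΔT = 2.19/(1−0.4956) = 4.3418 °C.
With doubled vegetation: g' = 0.5771, ΔT' = 2.19/(1−0.5771) = 5.1785 °C.
Change = 5.1785 − 4.3418 = 0.84 °C.

0.84 °C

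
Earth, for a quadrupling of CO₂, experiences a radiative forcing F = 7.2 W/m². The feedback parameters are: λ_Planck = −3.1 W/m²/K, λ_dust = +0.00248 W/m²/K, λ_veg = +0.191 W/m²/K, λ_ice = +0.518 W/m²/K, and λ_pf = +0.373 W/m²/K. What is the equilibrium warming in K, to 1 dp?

Net feedback parameter λ = (−3.1) + (+0.00248) + (+0.191) + (+0.518) + (+0.373) = -2.01552 W/m²/K.
ΔT = −F/λ = −7.2/(-2.01552) = 3.6 K.

3.6 K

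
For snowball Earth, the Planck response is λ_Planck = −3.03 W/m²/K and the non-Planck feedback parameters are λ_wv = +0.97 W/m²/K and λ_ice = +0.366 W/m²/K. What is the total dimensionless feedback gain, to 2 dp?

Convert to gains: g_wv = 0.97/3.03 = 0.3201; g_ice = 0.366/3.03 = 0.1208.
Total gain g = 0.4409.

0.44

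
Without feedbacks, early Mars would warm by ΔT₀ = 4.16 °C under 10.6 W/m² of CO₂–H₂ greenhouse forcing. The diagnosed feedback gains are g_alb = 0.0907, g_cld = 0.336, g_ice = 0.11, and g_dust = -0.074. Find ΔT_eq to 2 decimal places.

Total gain g = 0.0907 + 0.336 + 0.11 − 0.074 = 0.4627.
Amplification A = 1/(1 − 0.4627) = 1.861.
ΔT = 4.16 × 1.861 = 7.74 °C.

7.74 °C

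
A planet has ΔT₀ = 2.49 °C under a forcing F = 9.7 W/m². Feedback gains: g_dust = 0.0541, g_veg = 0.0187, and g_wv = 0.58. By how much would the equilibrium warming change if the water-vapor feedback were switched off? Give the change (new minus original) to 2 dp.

-4.49 °C

Original: g = 0.6528, ΔT = 2.49/(1−0.6528) = 7.1717 °C.
Without water-vapor: g' = 0.0728, ΔT' = 2.49/(1−0.0728) = 2.6855 °C.
Change = 2.6855 − 7.1717 = -4.49 °C.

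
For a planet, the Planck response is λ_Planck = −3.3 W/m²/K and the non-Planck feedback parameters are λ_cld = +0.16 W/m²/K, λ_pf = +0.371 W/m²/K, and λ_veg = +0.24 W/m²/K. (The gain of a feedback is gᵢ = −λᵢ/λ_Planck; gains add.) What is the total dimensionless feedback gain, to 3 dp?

0.234

Convert to gains: g_cld = 0.16/3.3 = 0.04848; g_pf = 0.371/3.3 = 0.1124; g_veg = 0.24/3.3 = 0.07273.
Total gain g = 0.23361.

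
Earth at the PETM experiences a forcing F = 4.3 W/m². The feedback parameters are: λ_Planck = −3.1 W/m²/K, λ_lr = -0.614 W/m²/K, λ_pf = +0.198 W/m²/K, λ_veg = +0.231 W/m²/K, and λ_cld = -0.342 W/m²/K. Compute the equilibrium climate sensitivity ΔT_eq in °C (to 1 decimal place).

1.2 °C

Net feedback parameter λ = (−3.1) + (-0.614) + (+0.198) + (+0.231) + (-0.342) = -3.627 W/m²/K.
ΔT = −F/λ = −4.3/(-3.627) = 1.2 °C.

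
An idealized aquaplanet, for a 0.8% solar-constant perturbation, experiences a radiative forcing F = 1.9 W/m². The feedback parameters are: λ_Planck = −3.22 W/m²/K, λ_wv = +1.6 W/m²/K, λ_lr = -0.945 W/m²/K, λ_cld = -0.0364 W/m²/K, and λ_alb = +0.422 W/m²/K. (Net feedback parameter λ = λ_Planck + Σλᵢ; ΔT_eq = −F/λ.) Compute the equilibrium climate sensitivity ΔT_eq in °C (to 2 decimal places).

Net feedback parameter λ = (−3.22) + (+1.6) + (-0.945) + (-0.0364) + (+0.422) = -2.1794 W/m²/K.
ΔT = −F/λ = −1.9/(-2.1794) = 0.87 °C.

0.87 °C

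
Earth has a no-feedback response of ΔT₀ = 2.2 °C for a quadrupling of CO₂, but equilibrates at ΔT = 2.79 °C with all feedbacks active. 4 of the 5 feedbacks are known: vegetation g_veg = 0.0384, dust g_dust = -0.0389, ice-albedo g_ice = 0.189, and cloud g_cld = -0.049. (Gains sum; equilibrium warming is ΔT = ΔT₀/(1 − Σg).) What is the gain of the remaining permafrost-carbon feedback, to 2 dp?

0.07

Amplification A = ΔT/ΔT₀ = 2.79/2.2 = 1.268.
Total gain g = 1 − 1/A = 1 − 1/1.268 = 0.2114.
Known gains sum to 0.0384 − 0.0389 + 0.189 − 0.049 = 0.1395.
g_pf = 0.2114 − 0.1395 = 0.07.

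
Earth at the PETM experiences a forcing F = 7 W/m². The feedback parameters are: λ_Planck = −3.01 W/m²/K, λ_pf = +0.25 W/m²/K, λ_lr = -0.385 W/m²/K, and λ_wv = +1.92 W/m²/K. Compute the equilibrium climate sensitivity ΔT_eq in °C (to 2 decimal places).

5.71 °C

Net feedback parameter λ = (−3.01) + (+0.25) + (-0.385) + (+1.92) = -1.225 W/m²/K.
ΔT = −F/λ = −7/(-1.225) = 5.71 °C.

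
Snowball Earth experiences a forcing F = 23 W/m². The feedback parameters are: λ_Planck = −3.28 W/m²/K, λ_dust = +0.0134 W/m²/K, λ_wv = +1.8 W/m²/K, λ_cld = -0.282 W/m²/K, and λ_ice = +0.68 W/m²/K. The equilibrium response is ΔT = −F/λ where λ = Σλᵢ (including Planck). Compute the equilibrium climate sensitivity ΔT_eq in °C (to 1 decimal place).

Net feedback parameter λ = (−3.28) + (+0.0134) + (+1.8) + (-0.282) + (+0.68) = -1.0686 W/m²/K.
ΔT = −F/λ = −23/(-1.0686) = 21.5 °C.

21.5 °C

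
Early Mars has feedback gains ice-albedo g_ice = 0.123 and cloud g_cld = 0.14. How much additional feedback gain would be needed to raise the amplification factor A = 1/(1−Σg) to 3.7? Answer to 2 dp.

Current total gain = 0.263.
Target gain for A = 3.7: g* = 1 − 1/3.7 = 0.7297.
Additional gain needed = 0.7297 − 0.263 = 0.47.

0.47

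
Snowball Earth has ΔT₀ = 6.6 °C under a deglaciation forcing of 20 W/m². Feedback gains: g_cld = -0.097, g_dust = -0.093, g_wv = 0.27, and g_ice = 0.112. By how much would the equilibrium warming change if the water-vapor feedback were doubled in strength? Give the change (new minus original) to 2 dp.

Original: g = 0.192, ΔT = 6.6/(1−0.192) = 8.1683 °C.
With doubled water-vapor: g' = 0.462, ΔT' = 6.6/(1−0.462) = 12.2677 °C.
Change = 12.2677 − 8.1683 = 4.10 °C.

4.10 °C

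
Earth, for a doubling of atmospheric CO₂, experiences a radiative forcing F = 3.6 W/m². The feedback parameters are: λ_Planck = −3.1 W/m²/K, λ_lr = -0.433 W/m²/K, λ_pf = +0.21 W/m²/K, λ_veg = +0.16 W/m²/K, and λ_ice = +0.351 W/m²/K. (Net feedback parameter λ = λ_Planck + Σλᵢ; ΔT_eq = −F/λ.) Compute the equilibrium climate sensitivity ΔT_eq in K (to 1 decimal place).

Net feedback parameter λ = (−3.1) + (-0.433) + (+0.21) + (+0.16) + (+0.351) = -2.812 W/m²/K.
ΔT = −F/λ = −3.6/(-2.812) = 1.3 K.

1.3 K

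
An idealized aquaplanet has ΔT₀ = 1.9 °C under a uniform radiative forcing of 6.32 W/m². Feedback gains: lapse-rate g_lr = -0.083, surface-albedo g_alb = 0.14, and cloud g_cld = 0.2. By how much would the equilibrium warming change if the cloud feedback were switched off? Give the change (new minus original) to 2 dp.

Original: g = 0.257, ΔT = 1.9/(1−0.257) = 2.5572 °C.
Without cloud: g' = 0.057, ΔT' = 1.9/(1−0.057) = 2.0148 °C.
Change = 2.0148 − 2.5572 = -0.54 °C.

-0.54 °C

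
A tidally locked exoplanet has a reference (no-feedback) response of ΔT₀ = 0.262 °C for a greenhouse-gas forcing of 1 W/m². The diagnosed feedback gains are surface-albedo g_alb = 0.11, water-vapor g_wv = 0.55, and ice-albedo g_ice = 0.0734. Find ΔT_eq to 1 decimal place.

1.0 °C

Total gain g = 0.11 + 0.55 + 0.0734 = 0.7334.
Amplification A = 1/(1 − 0.7334) = 3.751.
ΔT = 0.262 × 3.751 = 1.0 °C.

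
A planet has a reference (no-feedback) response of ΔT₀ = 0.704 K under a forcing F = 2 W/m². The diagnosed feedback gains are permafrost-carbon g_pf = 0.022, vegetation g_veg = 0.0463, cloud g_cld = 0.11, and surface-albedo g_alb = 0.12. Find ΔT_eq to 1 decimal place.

1.0 K

Total gain g = 0.022 + 0.0463 + 0.11 + 0.12 = 0.2983.
Amplification A = 1/(1 − 0.2983) = 1.425.
ΔT = 0.704 × 1.425 = 1.0 K.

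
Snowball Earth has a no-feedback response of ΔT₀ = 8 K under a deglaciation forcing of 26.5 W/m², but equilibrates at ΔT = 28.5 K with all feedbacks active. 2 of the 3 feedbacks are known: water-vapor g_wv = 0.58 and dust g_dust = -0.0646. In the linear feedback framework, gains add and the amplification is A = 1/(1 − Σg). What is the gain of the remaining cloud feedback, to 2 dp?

0.20

Amplification A = ΔT/ΔT₀ = 28.5/8 = 3.562.
Total gain g = 1 − 1/A = 1 − 1/3.562 = 0.7193.
Known gains sum to 0.58 − 0.0646 = 0.5154.
g_cld = 0.7193 − 0.5154 = 0.20.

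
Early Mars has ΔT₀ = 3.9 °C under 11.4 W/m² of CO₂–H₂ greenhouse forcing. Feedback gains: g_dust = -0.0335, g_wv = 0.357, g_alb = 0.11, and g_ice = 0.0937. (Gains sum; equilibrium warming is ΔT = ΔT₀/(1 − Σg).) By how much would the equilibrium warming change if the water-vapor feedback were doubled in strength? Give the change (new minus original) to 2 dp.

25.43 °C

Original: g = 0.5272, ΔT = 3.9/(1−0.5272) = 8.2487 °C.
With doubled water-vapor: g' = 0.8842, ΔT' = 3.9/(1−0.8842) = 33.6788 °C.
Change = 33.6788 − 8.2487 = 25.43 °C.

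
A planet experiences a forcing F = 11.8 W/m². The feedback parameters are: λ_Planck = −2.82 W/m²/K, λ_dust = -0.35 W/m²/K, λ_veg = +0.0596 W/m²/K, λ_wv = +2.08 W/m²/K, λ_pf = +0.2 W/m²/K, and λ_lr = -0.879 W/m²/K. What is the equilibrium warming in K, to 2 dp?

6.90 K

Net feedback parameter λ = (−2.82) + (-0.35) + (+0.0596) + (+2.08) + (+0.2) + (-0.879) = -1.7094 W/m²/K.
ΔT = −F/λ = −11.8/(-1.7094) = 6.90 K.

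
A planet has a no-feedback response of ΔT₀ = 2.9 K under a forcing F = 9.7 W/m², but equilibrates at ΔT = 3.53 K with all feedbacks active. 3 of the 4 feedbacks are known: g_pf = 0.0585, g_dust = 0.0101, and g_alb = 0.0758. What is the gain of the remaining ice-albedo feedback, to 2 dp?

0.03

Amplification A = ΔT/ΔT₀ = 3.53/2.9 = 1.217.
Total gain g = 1 − 1/A = 1 − 1/1.217 = 0.1783.
Known gains sum to 0.0585 + 0.0101 + 0.0758 = 0.1444.
g_ice = 0.1783 − 0.1444 = 0.03.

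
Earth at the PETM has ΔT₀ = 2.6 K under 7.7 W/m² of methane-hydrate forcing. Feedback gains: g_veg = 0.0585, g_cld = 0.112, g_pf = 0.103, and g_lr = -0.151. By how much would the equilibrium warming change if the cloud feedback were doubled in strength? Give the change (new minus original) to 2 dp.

Original: g = 0.1225, ΔT = 2.6/(1−0.1225) = 2.9630 K.
With doubled cloud: g' = 0.2345, ΔT' = 2.6/(1−0.2345) = 3.3965 K.
Change = 3.3965 − 2.9630 = 0.43 K.

0.43 K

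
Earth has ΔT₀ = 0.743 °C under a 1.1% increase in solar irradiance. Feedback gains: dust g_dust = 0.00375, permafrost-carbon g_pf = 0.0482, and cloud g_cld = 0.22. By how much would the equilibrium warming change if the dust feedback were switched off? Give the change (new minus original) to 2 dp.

Original: g = 0.27195, ΔT = 0.743/(1−0.27195) = 1.0205 °C.
Without dust: g' = 0.2682, ΔT' = 0.743/(1−0.2682) = 1.0153 °C.
Change = 1.0153 − 1.0205 = -0.01 °C.

-0.01 °C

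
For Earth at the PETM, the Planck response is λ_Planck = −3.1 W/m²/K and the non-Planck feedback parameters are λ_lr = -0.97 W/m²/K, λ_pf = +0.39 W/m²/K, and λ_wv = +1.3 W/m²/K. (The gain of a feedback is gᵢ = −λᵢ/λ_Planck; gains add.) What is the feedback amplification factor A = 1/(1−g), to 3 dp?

Convert to gains: g_lr = -0.97/3.1 = -0.3129; g_pf = 0.39/3.1 = 0.1258; g_wv = 1.3/3.1 = 0.4194.
Total gain g = 0.2323.
A = 1/(1 − 0.2323) = 1.303.

1.303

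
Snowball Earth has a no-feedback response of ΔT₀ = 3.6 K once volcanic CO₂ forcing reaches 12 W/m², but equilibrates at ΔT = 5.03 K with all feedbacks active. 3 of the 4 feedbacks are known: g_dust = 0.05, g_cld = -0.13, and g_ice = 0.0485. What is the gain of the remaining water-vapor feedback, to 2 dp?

Amplification A = ΔT/ΔT₀ = 5.03/3.6 = 1.397.
Total gain g = 1 − 1/A = 1 − 1/1.397 = 0.2842.
Known gains sum to 0.05 − 0.13 + 0.0485 = -0.0315.
g_wv = 0.2842 + 0.0315 = 0.32.

0.32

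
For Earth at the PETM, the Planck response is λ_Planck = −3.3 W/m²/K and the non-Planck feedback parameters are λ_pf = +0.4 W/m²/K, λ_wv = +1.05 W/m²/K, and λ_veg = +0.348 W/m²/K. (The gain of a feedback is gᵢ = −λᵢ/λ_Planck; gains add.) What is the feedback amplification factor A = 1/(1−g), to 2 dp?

2.20

Convert to gains: g_pf = 0.4/3.3 = 0.1212; g_wv = 1.05/3.3 = 0.3182; g_veg = 0.348/3.3 = 0.1055.
Total gain g = 0.5449.
A = 1/(1 − 0.5449) = 2.20.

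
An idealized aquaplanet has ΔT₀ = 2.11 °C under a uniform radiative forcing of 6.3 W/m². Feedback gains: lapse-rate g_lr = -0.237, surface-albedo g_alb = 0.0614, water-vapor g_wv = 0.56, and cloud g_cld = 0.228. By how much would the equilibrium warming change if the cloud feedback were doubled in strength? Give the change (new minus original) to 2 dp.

Original: g = 0.6124, ΔT = 2.11/(1−0.6124) = 5.4438 °C.
With doubled cloud: g' = 0.8404, ΔT' = 2.11/(1−0.8404) = 13.2206 °C.
Change = 13.2206 − 5.4438 = 7.78 °C.

7.78 °C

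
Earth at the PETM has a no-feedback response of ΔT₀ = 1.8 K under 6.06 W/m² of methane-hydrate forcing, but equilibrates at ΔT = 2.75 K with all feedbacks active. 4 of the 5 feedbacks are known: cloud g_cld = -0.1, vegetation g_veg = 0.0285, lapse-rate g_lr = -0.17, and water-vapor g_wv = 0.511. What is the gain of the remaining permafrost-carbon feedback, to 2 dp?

Amplification A = ΔT/ΔT₀ = 2.75/1.8 = 1.528.
Total gain g = 1 − 1/A = 1 − 1/1.528 = 0.3455.
Known gains sum to -0.1 + 0.0285 − 0.17 + 0.511 = 0.2695.
g_pf = 0.3455 − 0.2695 = 0.08.

0.08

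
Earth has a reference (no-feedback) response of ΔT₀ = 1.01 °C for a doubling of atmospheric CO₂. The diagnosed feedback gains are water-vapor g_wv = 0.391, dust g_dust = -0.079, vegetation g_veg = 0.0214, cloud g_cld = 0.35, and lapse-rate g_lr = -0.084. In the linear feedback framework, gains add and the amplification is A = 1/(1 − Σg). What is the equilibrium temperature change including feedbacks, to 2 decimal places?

2.52 °C

Total gain g = 0.391 − 0.079 + 0.0214 + 0.35 − 0.084 = 0.5994.
Amplification A = 1/(1 − 0.5994) = 2.496.
ΔT = 1.01 × 2.496 = 2.52 °C.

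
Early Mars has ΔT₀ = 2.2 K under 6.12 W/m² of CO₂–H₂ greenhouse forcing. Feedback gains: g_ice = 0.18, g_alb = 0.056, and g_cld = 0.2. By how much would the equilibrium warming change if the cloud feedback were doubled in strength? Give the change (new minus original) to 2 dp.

2.14 K

Original: g = 0.436, ΔT = 2.2/(1−0.436) = 3.9007 K.
With doubled cloud: g' = 0.636, ΔT' = 2.2/(1−0.636) = 6.0440 K.
Change = 6.0440 − 3.9007 = 2.14 K.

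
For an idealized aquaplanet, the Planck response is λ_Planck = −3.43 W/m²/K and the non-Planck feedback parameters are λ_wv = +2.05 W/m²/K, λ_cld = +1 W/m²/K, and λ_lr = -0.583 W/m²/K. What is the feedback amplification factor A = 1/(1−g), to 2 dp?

3.56

Convert to gains: g_wv = 2.05/3.43 = 0.5977; g_cld = 1/3.43 = 0.2915; g_lr = -0.583/3.43 = -0.17.
Total gain g = 0.7192.
A = 1/(1 − 0.7192) = 3.56.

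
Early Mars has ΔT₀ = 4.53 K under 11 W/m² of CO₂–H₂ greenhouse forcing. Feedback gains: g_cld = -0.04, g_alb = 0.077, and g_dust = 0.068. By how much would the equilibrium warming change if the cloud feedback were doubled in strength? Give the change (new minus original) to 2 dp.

Original: g = 0.105, ΔT = 4.53/(1−0.105) = 5.0615 K.
With doubled cloud: g' = 0.065, ΔT' = 4.53/(1−0.065) = 4.8449 K.
Change = 4.8449 − 5.0615 = -0.22 K.

-0.22 K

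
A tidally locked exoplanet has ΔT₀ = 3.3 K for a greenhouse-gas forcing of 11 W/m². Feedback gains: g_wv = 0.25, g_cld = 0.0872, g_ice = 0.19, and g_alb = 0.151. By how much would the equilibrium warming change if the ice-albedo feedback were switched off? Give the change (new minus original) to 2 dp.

Original: g = 0.6782, ΔT = 3.3/(1−0.6782) = 10.2548 K.
Without ice-albedo: g' = 0.4882, ΔT' = 3.3/(1−0.4882) = 6.4478 K.
Change = 6.4478 − 10.2548 = -3.81 K.

-3.81 K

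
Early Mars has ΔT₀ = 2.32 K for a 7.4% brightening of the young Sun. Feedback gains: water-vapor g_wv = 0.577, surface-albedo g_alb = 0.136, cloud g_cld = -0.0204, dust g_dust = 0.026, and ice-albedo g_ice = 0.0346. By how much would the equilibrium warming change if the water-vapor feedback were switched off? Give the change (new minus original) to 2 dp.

Original: g = 0.7532, ΔT = 2.32/(1−0.7532) = 9.4003 K.
Without water-vapor: g' = 0.1762, ΔT' = 2.32/(1−0.1762) = 2.8162 K.
Change = 2.8162 − 9.4003 = -6.58 K.

-6.58 K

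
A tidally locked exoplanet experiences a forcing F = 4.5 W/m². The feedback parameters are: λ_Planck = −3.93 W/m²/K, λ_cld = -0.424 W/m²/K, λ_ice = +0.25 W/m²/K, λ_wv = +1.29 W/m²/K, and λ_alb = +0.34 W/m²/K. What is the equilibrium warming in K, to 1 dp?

1.8 K

Net feedback parameter λ = (−3.93) + (-0.424) + (+0.25) + (+1.29) + (+0.34) = -2.474 W/m²/K.
ΔT = −F/λ = −4.5/(-2.474) = 1.8 K.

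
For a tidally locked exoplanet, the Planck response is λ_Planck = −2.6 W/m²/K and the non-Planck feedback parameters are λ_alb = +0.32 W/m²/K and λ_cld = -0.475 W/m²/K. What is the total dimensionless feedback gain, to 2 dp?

-0.06

Convert to gains: g_alb = 0.32/2.6 = 0.1231; g_cld = -0.475/2.6 = -0.1827.
Total gain g = -0.0596.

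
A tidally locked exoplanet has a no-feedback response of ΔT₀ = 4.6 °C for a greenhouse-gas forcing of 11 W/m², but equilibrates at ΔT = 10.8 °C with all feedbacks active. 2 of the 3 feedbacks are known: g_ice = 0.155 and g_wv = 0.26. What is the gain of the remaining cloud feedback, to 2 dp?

0.16

Amplification A = ΔT/ΔT₀ = 10.8/4.6 = 2.348.
Total gain g = 1 − 1/A = 1 − 1/2.348 = 0.5741.
Known gains sum to 0.155 + 0.26 = 0.415.
g_cld = 0.5741 − 0.415 = 0.16.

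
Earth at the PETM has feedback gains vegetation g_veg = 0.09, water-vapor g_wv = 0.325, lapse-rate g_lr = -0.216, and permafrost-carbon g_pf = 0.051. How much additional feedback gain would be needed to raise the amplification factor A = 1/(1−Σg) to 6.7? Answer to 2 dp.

Current total gain = 0.25.
Target gain for A = 6.7: g* = 1 − 1/6.7 = 0.8507.
Additional gain needed = 0.8507 − 0.25 = 0.60.

0.60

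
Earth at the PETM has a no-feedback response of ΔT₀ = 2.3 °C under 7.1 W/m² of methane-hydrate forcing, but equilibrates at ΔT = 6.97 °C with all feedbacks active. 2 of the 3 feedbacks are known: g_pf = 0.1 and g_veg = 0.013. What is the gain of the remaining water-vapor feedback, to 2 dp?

0.56

Amplification A = ΔT/ΔT₀ = 6.97/2.3 = 3.03.
Total gain g = 1 − 1/A = 1 − 1/3.03 = 0.67.
Known gains sum to 0.1 + 0.013 = 0.113.
g_wv = 0.67 − 0.113 = 0.56.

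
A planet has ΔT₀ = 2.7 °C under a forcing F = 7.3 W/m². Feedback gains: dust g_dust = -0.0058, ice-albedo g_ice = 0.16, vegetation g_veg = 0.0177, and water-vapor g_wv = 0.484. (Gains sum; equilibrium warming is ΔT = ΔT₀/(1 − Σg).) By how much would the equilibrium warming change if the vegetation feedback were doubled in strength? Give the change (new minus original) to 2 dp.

0.43 °C

Original: g = 0.6559, ΔT = 2.7/(1−0.6559) = 7.8466 °C.
With doubled vegetation: g' = 0.6736, ΔT' = 2.7/(1−0.6736) = 8.2721 °C.
Change = 8.2721 − 7.8466 = 0.43 °C.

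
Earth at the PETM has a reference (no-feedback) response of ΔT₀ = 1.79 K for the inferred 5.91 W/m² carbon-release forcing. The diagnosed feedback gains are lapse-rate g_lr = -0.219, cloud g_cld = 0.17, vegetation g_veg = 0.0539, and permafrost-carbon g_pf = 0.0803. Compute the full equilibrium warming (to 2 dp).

Total gain g = -0.219 + 0.17 + 0.0539 + 0.0803 = 0.0852.
Amplification A = 1/(1 − 0.0852) = 1.093.
ΔT = 1.79 × 1.093 = 1.96 K.

1.96 K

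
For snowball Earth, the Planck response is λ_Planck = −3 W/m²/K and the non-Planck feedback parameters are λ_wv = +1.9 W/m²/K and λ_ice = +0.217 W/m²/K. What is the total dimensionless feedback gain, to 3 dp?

0.706

Convert to gains: g_wv = 1.9/3 = 0.6333; g_ice = 0.217/3 = 0.07233.
Total gain g = 0.70563.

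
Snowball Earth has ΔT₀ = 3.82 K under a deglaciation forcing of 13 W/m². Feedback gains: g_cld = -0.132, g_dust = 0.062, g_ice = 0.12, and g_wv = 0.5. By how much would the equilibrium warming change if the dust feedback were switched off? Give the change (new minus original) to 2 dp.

-1.03 K

Original: g = 0.55, ΔT = 3.82/(1−0.55) = 8.4889 K.
Without dust: g' = 0.488, ΔT' = 3.82/(1−0.488) = 7.4609 K.
Change = 7.4609 − 8.4889 = -1.03 K.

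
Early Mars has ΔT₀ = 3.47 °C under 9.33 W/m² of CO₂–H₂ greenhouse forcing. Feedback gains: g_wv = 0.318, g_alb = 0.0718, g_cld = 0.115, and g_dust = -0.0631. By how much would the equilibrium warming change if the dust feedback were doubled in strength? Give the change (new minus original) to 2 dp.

Original: g = 0.4417, ΔT = 3.47/(1−0.4417) = 6.2153 °C.
With doubled dust: g' = 0.3786, ΔT' = 3.47/(1−0.3786) = 5.5842 °C.
Change = 5.5842 − 6.2153 = -0.63 °C.

-0.63 °C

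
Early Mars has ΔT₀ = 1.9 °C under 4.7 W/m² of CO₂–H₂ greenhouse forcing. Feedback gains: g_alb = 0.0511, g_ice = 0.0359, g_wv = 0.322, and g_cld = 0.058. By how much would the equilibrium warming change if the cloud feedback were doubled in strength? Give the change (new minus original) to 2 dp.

0.44 °C

Original: g = 0.467, ΔT = 1.9/(1−0.467) = 3.5647 °C.
With doubled cloud: g' = 0.525, ΔT' = 1.9/(1−0.525) = 4.0000 °C.
Change = 4.0000 − 3.5647 = 0.44 °C.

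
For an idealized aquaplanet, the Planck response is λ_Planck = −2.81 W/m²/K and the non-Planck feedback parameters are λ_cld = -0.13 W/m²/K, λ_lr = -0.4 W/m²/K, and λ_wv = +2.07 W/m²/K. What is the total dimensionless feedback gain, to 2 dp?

Convert to gains: g_cld = -0.13/2.81 = -0.04626; g_lr = -0.4/2.81 = -0.1423; g_wv = 2.07/2.81 = 0.7367.
Total gain g = 0.54814.

0.55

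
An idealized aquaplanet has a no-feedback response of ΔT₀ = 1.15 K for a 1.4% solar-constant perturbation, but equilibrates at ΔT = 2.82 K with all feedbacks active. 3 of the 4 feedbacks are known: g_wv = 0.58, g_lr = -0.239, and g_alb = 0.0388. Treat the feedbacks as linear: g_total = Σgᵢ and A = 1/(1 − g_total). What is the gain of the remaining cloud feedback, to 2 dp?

0.21

Amplification A = ΔT/ΔT₀ = 2.82/1.15 = 2.452.
Total gain g = 1 − 1/A = 1 − 1/2.452 = 0.5922.
Known gains sum to 0.58 − 0.239 + 0.0388 = 0.3798.
g_cld = 0.5922 − 0.3798 = 0.21.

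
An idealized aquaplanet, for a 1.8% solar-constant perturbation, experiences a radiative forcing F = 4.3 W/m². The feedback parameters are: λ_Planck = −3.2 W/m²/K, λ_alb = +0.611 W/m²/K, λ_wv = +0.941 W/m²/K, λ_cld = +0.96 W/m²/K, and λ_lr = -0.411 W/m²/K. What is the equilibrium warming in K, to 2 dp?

Net feedback parameter λ = (−3.2) + (+0.611) + (+0.941) + (+0.96) + (-0.411) = -1.099 W/m²/K.
ΔT = −F/λ = −4.3/(-1.099) = 3.91 K.

3.91 K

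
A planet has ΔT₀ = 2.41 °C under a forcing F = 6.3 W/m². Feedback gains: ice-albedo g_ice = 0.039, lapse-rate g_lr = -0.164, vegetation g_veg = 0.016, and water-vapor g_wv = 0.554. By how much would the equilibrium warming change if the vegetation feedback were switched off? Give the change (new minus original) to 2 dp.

-0.12 °C

Original: g = 0.445, ΔT = 2.41/(1−0.445) = 4.3423 °C.
Without vegetation: g' = 0.429, ΔT' = 2.41/(1−0.429) = 4.2207 °C.
Change = 4.2207 − 4.3423 = -0.12 °C.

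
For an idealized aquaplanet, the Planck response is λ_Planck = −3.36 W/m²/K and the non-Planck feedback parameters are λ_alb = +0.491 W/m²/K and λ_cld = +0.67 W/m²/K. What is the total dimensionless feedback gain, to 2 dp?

Convert to gains: g_alb = 0.491/3.36 = 0.1461; g_cld = 0.67/3.36 = 0.1994.
Total gain g = 0.3455.

0.35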